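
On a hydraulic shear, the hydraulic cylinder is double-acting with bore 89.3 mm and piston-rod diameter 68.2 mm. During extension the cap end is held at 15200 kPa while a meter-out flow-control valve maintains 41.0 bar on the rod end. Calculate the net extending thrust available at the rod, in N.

F ≈ 84500 N

Cap-side area A_cap = π/4 × (89.3 mm)² = 6263 mm^2
Rod-side annular area A_ann = π/4 × (89.3² − 68.2²) = 2610 mm^2
Net thrust = P_cap·A_cap − P_rod·A_ann = 95200 N − 10700 N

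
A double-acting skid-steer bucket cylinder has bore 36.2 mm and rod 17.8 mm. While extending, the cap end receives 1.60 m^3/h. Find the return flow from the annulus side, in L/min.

Q_out ≈ 20.2 L/min

Cap-side area A_cap = π/4 × (36.2 mm)² = 1029 mm^2
Rod-side annular area A_ann = π/4 × (36.2² − 17.8²) = 780.4 mm^2
Piston speed v = Q_in/A_cap; rod-end outflow Q_out = v × A_ann = Q_in × A_ann/A_cap.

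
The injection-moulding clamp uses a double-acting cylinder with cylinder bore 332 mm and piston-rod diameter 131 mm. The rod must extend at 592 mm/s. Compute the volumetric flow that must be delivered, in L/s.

Cap-side area A_cap = π/4 × (332 mm)² = 86570 mm^2
Q = A × v

Q ≈ 51.2 L/s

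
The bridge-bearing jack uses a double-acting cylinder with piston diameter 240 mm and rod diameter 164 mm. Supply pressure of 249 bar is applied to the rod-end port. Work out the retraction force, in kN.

F ≈ 600 kN

Rod-side annular area A_ann = π/4 × (240² − 164²) = 24110 mm^2
On retraction the pressure acts on the annular area (bore minus rod).
F = P × A_ann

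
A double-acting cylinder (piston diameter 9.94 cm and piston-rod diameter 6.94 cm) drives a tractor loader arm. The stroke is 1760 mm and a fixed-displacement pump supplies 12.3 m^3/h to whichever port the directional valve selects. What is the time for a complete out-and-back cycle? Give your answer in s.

Cap-side area A_cap = π/4 × (9.94 cm)² = 77.60 cm^2
Rod-side annular area A_ann = π/4 × (9.94² − 6.94²) = 39.77 cm^2
t_ext = A_cap·L/Q = 3.997 s
t_ret = A_ann·L/Q = 2.049 s
t_cycle = t_ext + t_ret

t ≈ 6.05 s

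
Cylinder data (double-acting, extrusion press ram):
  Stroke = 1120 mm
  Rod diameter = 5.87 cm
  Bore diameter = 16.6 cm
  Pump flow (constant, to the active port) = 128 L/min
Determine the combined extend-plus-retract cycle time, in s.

t ≈ 21.3 s

Cap-side area A_cap = π/4 × (16.6 cm)² = 216.4 cm^2
Rod-side annular area A_ann = π/4 × (16.6² − 5.87²) = 189.4 cm^2
t_ext = A_cap·L/Q = 11.36 s
t_ret = A_ann·L/Q = 9.942 s
t_cycle = t_ext + t_ret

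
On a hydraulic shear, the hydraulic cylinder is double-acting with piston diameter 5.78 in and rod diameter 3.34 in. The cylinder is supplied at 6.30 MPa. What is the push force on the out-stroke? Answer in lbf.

Cap-side area A_cap = π/4 × (5.78 in)² = 26.24 in^2
F = P × A_cap = 6.30 MPa × A_cap

F ≈ 24000 lbf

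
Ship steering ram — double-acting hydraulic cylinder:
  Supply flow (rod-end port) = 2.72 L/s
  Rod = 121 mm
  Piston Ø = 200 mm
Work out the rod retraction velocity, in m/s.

Rod-side annular area A_ann = π/4 × (200² − 121²) = 19920 mm^2
Flow into the rod-end port fills the annular volume.
v = Q / A

v ≈ 0.137 m/s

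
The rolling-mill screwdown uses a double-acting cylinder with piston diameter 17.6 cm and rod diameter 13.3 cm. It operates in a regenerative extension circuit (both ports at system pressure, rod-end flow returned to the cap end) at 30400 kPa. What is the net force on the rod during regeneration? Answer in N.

With equal pressure on both faces, forces on the annular region cancel; the net push is pressure × rod cross-section.
Rod cross-section A_rod = π/4 × (13.3 cm)² = 138.9 cm^2
F = P × A_rod

F ≈ 4.22e5 N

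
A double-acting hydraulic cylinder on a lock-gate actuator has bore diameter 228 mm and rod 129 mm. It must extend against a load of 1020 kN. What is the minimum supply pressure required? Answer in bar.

Cap-side area A_cap = π/4 × (228 mm)² = 40830 mm^2
P = F / A = 1020 kN / A

P ≈ 250 bar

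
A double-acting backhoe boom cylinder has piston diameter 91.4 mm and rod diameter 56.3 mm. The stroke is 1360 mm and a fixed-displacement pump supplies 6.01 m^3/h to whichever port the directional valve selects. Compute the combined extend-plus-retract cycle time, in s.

Cap-side area A_cap = π/4 × (91.4 mm)² = 6561 mm^2
Rod-side annular area A_ann = π/4 × (91.4² − 56.3²) = 4072 mm^2
t_ext = A_cap·L/Q = 5.345 s
t_ret = A_ann·L/Q = 3.317 s
t_cycle = t_ext + t_ret

t ≈ 8.66 s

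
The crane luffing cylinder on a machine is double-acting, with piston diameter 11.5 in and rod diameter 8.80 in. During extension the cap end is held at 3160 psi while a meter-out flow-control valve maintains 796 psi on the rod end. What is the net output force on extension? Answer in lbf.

F ≈ 2.94e5 lbf

Cap-side area A_cap = π/4 × (11.5 in)² = 103.9 in^2
Rod-side annular area A_ann = π/4 × (11.5² − 8.80²) = 43.05 in^2
Net thrust = P_cap·A_cap − P_rod·A_ann = 3.282e5 lbf − 34270 lbf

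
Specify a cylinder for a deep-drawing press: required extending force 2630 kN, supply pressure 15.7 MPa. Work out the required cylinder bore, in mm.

D ≈ 462 mm

Extension force acts on the full piston face: F = P × (π/4)D².
D = √(4F / (πP)) = √(4 × 2630 kN / (π × 15.7 MPa))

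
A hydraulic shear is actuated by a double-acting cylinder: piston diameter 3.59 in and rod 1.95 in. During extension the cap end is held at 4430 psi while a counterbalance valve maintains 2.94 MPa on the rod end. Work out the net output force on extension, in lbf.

Cap-side area A_cap = π/4 × (3.59 in)² = 10.12 in^2
Rod-side annular area A_ann = π/4 × (3.59² − 1.95²) = 7.136 in^2
Net thrust = P_cap·A_cap − P_rod·A_ann = 44840 lbf − 3043 lbf

F ≈ 41800 lbf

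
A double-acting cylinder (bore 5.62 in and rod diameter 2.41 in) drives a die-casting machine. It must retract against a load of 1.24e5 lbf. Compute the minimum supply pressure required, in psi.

P ≈ 6130 psi

Rod-side annular area A_ann = π/4 × (5.62² − 2.41²) = 20.24 in^2
Retraction: pressure acts on the annular area.
P = F / A = 1.24e5 lbf / A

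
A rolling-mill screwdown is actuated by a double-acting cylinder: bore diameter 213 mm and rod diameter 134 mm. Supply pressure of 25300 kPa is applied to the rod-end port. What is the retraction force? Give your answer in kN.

F ≈ 545 kN

Rod-side annular area A_ann = π/4 × (213² − 134²) = 21530 mm^2
On retraction the pressure acts on the annular area (bore minus rod).
F = P × A_ann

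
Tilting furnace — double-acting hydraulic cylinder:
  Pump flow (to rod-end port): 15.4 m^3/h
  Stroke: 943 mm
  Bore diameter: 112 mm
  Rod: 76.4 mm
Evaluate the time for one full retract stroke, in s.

t ≈ 1.16 s

Rod-side annular area A_ann = π/4 × (112² − 76.4²) = 5268 mm^2
Swept volume V = A × L; t = V / Q = A·L / Q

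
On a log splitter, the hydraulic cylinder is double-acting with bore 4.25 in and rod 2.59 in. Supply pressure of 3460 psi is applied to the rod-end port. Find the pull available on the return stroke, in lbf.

Rod-side annular area A_ann = π/4 × (4.25² − 2.59²) = 8.918 in^2
On retraction the pressure acts on the annular area (bore minus rod).
F = P × A_ann

F ≈ 30900 lbf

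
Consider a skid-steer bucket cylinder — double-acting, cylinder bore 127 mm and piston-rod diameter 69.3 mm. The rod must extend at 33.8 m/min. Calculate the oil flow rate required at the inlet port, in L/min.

Cap-side area A_cap = π/4 × (127 mm)² = 12670 mm^2
Q = A × v

Q ≈ 428 L/min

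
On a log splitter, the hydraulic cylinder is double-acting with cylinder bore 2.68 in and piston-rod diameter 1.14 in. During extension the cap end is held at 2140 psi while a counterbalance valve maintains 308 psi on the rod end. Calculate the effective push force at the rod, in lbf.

Cap-side area A_cap = π/4 × (2.68 in)² = 5.641 in^2
Rod-side annular area A_ann = π/4 × (2.68² − 1.14²) = 4.620 in^2
Net thrust = P_cap·A_cap − P_rod·A_ann = 12070 lbf − 1423 lbf

F ≈ 10600 lbf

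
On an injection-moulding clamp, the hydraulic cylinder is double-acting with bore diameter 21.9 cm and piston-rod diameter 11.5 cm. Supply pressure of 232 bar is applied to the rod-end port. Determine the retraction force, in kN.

F ≈ 633 kN

Rod-side annular area A_ann = π/4 × (21.9² − 11.5²) = 272.8 cm^2
On retraction the pressure acts on the annular area (bore minus rod).
F = P × A_ann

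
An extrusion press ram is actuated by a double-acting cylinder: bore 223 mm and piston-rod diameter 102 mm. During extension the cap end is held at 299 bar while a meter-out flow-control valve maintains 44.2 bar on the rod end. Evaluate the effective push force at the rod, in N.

F ≈ 1.03e6 N

Cap-side area A_cap = π/4 × (223 mm)² = 39060 mm^2
Rod-side annular area A_ann = π/4 × (223² − 102²) = 30890 mm^2
Net thrust = P_cap·A_cap − P_rod·A_ann = 1.168e6 N − 1.365e5 N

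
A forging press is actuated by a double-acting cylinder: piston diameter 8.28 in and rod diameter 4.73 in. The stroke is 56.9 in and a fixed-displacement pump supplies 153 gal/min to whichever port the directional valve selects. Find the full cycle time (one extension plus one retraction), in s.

t ≈ 8.71 s

Cap-side area A_cap = π/4 × (8.28 in)² = 53.85 in^2
Rod-side annular area A_ann = π/4 × (8.28² − 4.73²) = 36.27 in^2
t_ext = A_cap·L/Q = 5.201 s
t_ret = A_ann·L/Q = 3.504 s
t_cycle = t_ext + t_ret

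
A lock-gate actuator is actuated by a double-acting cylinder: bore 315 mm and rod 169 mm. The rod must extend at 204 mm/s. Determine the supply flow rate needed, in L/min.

Q ≈ 954 L/min

Cap-side area A_cap = π/4 × (315 mm)² = 77930 mm^2
Q = A × v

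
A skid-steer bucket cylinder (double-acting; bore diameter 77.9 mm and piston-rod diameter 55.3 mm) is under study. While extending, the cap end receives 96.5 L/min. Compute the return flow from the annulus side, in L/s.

Cap-side area A_cap = π/4 × (77.9 mm)² = 4766 mm^2
Rod-side annular area A_ann = π/4 × (77.9² − 55.3²) = 2364 mm^2
Piston speed v = Q_in/A_cap; rod-end outflow Q_out = v × A_ann = Q_in × A_ann/A_cap.

Q_out ≈ 0.798 L/s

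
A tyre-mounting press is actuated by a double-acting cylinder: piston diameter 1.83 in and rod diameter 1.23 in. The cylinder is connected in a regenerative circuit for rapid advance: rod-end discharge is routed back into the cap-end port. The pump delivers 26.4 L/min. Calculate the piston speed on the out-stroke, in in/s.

In regeneration the rod-end outflow joins the pump flow into the cap end, so the net volume the pump must supply per unit advance equals the rod cross-section area.
Rod cross-section A_rod = π/4 × (1.23 in)² = 1.188 in^2
v = Q_pump / A_rod

v ≈ 22.6 in/s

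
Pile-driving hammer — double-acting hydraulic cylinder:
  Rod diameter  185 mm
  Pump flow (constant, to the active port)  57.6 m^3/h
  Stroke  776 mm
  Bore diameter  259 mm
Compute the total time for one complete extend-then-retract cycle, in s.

t ≈ 3.81 s

Cap-side area A_cap = π/4 × (259 mm)² = 52690 mm^2
Rod-side annular area A_ann = π/4 × (259² − 185²) = 25810 mm^2
t_ext = A_cap·L/Q = 2.555 s
t_ret = A_ann·L/Q = 1.252 s
t_cycle = t_ext + t_ret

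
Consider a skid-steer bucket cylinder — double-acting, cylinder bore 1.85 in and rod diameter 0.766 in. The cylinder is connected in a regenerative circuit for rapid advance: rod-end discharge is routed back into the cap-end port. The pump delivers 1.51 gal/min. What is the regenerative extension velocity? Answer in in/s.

In regeneration the rod-end outflow joins the pump flow into the cap end, so the net volume the pump must supply per unit advance equals the rod cross-section area.
Rod cross-section A_rod = π/4 × (0.766 in)² = 0.4608 in^2
v = Q_pump / A_rod

v ≈ 12.6 in/s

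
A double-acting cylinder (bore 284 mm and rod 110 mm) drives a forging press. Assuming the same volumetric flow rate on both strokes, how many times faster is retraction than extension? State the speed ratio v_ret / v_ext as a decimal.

v_ret/v_ext ≈ 1.18

Cap-side area A_cap = π/4 × (284 mm)² = 63350 mm^2
Rod-side annular area A_ann = π/4 × (284² − 110²) = 53840 mm^2
For equal Q, v ∝ 1/A, so v_ret/v_ext = A_cap/A_ann.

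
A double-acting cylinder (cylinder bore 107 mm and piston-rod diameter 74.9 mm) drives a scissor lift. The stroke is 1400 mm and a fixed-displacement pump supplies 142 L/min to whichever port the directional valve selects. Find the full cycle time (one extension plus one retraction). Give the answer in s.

Cap-side area A_cap = π/4 × (107 mm)² = 8992 mm^2
Rod-side annular area A_ann = π/4 × (107² − 74.9²) = 4586 mm^2
t_ext = A_cap·L/Q = 5.319 s
t_ret = A_ann·L/Q = 2.713 s
t_cycle = t_ext + t_ret

t ≈ 8.03 s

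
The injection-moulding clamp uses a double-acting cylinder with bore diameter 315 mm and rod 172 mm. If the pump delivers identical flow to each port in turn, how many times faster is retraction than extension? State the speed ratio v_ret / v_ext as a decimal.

v_ret/v_ext ≈ 1.42

Cap-side area A_cap = π/4 × (315 mm)² = 77930 mm^2
Rod-side annular area A_ann = π/4 × (315² − 172²) = 54700 mm^2
For equal Q, v ∝ 1/A, so v_ret/v_ext = A_cap/A_ann.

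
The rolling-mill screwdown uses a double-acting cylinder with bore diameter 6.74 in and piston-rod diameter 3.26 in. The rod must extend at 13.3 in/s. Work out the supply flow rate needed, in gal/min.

Cap-side area A_cap = π/4 × (6.74 in)² = 35.68 in^2
Q = A × v

Q ≈ 123 gal/min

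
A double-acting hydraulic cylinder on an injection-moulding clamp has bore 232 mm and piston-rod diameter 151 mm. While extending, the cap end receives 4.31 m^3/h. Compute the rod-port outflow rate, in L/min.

Cap-side area A_cap = π/4 × (232 mm)² = 42270 mm^2
Rod-side annular area A_ann = π/4 × (232² − 151²) = 24370 mm^2
Piston speed v = Q_in/A_cap; rod-end outflow Q_out = v × A_ann = Q_in × A_ann/A_cap.

Q_out ≈ 41.4 L/min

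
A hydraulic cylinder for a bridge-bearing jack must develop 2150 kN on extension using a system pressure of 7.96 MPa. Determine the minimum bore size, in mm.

D ≈ 586 mm

Extension force acts on the full piston face: F = P × (π/4)D².
D = √(4F / (πP)) = √(4 × 2150 kN / (π × 7.96 MPa))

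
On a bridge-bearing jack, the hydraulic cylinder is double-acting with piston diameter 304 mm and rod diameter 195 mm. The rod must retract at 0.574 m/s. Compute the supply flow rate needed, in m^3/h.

Rod-side annular area A_ann = π/4 × (304² − 195²) = 42720 mm^2
Q = A × v

Q ≈ 88.3 m^3/h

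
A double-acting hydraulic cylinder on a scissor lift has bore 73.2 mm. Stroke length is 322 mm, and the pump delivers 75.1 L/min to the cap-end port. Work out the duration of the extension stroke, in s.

Cap-side area A_cap = π/4 × (73.2 mm)² = 4208 mm^2
Swept volume V = A × L; t = V / Q = A·L / Q

t ≈ 1.08 s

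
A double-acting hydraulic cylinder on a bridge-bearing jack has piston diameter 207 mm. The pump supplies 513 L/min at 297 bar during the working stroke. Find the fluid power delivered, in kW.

W ≈ 254 kW

Hydraulic power = P × Q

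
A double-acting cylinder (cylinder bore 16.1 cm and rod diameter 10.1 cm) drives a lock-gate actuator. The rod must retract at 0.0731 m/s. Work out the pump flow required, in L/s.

Rod-side annular area A_ann = π/4 × (16.1² − 10.1²) = 123.5 cm^2
Q = A × v

Q ≈ 0.903 L/s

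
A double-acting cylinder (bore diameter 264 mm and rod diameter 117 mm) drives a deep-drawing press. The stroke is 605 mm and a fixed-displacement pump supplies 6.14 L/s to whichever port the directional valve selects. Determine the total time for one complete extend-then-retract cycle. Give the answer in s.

Cap-side area A_cap = π/4 × (264 mm)² = 54740 mm^2
Rod-side annular area A_ann = π/4 × (264² − 117²) = 43990 mm^2
t_ext = A_cap·L/Q = 5.394 s
t_ret = A_ann·L/Q = 4.334 s
t_cycle = t_ext + t_ret

t ≈ 9.73 s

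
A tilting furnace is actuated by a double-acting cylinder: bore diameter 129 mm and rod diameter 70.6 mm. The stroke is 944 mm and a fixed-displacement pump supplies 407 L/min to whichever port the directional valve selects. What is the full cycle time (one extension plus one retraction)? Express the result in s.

t ≈ 3.09 s

Cap-side area A_cap = π/4 × (129 mm)² = 13070 mm^2
Rod-side annular area A_ann = π/4 × (129² − 70.6²) = 9155 mm^2
t_ext = A_cap·L/Q = 1.819 s
t_ret = A_ann·L/Q = 1.274 s
t_cycle = t_ext + t_ret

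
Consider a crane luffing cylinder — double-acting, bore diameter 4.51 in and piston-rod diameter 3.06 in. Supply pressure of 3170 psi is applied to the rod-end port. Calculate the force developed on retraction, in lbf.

F ≈ 27300 lbf

Rod-side annular area A_ann = π/4 × (4.51² − 3.06²) = 8.621 in^2
On retraction the pressure acts on the annular area (bore minus rod).
F = P × A_ann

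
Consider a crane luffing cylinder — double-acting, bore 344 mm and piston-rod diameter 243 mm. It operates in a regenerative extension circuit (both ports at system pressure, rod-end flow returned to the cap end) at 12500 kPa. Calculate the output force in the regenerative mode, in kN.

F ≈ 580 kN

With equal pressure on both faces, forces on the annular region cancel; the net push is pressure × rod cross-section.
Rod cross-section A_rod = π/4 × (243 mm)² = 46380 mm^2
F = P × A_rod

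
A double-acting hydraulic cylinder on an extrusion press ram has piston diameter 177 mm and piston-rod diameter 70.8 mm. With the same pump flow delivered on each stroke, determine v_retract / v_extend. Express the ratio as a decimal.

Cap-side area A_cap = π/4 × (177 mm)² = 24610 mm^2
Rod-side annular area A_ann = π/4 × (177² − 70.8²) = 20670 mm^2
For equal Q, v ∝ 1/A, so v_ret/v_ext = A_cap/A_ann.

v_ret/v_ext ≈ 1.19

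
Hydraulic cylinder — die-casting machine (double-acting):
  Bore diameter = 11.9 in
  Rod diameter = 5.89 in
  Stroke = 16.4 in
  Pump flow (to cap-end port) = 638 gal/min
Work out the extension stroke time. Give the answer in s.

Cap-side area A_cap = π/4 × (11.9 in)² = 111.2 in^2
Swept volume V = A × L; t = V / Q = A·L / Q

t ≈ 0.743 s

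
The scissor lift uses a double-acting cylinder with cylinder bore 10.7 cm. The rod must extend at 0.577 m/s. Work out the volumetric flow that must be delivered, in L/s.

Q ≈ 5.19 L/s

Cap-side area A_cap = π/4 × (10.7 cm)² = 89.92 cm^2
Q = A × v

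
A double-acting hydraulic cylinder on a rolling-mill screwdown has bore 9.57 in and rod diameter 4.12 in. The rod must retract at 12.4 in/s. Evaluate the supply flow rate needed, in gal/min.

Rod-side annular area A_ann = π/4 × (9.57² − 4.12²) = 58.60 in^2
Q = A × v

Q ≈ 189 gal/min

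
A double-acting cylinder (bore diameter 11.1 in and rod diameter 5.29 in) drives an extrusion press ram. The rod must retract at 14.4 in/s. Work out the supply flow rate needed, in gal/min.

Q ≈ 280 gal/min

Rod-side annular area A_ann = π/4 × (11.1² − 5.29²) = 74.79 in^2
Q = A × v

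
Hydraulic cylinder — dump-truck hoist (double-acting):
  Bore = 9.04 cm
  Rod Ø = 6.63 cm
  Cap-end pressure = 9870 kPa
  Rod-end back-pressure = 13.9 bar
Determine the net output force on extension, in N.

F ≈ 59200 N

Cap-side area A_cap = π/4 × (9.04 cm)² = 64.18 cm^2
Rod-side annular area A_ann = π/4 × (9.04² − 6.63²) = 29.66 cm^2
Net thrust = P_cap·A_cap − P_rod·A_ann = 63350 N − 4123 N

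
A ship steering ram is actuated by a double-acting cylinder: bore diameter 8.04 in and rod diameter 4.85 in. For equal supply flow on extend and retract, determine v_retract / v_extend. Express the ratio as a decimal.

Cap-side area A_cap = π/4 × (8.04 in)² = 50.77 in^2
Rod-side annular area A_ann = π/4 × (8.04² − 4.85²) = 32.29 in^2
For equal Q, v ∝ 1/A, so v_ret/v_ext = A_cap/A_ann.

v_ret/v_ext ≈ 1.57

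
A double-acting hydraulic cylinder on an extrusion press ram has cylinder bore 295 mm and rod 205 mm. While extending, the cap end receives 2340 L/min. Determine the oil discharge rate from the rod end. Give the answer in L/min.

Q_out ≈ 1210 L/min

Cap-side area A_cap = π/4 × (295 mm)² = 68350 mm^2
Rod-side annular area A_ann = π/4 × (295² − 205²) = 35340 mm^2
Piston speed v = Q_in/A_cap; rod-end outflow Q_out = v × A_ann = Q_in × A_ann/A_cap.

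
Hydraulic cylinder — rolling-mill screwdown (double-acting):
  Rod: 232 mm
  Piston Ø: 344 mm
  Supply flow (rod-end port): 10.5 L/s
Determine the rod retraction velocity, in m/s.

Rod-side annular area A_ann = π/4 × (344² − 232²) = 50670 mm^2
Flow into the rod-end port fills the annular volume.
v = Q / A

v ≈ 0.207 m/s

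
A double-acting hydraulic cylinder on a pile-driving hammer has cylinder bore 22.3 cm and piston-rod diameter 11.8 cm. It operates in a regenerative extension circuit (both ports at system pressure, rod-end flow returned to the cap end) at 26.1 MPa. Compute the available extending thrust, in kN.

With equal pressure on both faces, forces on the annular region cancel; the net push is pressure × rod cross-section.
Rod cross-section A_rod = π/4 × (11.8 cm)² = 109.4 cm^2
F = P × A_rod

F ≈ 285 kN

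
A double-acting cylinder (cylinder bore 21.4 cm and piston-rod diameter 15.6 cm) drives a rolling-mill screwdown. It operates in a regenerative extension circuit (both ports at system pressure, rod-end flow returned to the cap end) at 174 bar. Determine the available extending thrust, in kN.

With equal pressure on both faces, forces on the annular region cancel; the net push is pressure × rod cross-section.
Rod cross-section A_rod = π/4 × (15.6 cm)² = 191.1 cm^2
F = P × A_rod

F ≈ 333 kN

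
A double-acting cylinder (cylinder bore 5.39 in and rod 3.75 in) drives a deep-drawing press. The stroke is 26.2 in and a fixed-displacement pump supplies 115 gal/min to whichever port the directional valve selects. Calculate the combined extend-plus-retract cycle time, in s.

Cap-side area A_cap = π/4 × (5.39 in)² = 22.82 in^2
Rod-side annular area A_ann = π/4 × (5.39² − 3.75²) = 11.77 in^2
t_ext = A_cap·L/Q = 1.350 s
t_ret = A_ann·L/Q = 0.6967 s
t_cycle = t_ext + t_ret

t ≈ 2.05 s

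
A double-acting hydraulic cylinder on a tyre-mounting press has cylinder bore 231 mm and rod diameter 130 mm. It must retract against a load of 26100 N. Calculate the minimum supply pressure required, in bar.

Rod-side annular area A_ann = π/4 × (231² − 130²) = 28640 mm^2
Retraction: pressure acts on the annular area.
P = F / A = 26100 N / A

P ≈ 9.11 bar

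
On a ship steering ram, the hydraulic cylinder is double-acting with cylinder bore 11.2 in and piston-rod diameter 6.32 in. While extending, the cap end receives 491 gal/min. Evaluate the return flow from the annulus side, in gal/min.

Q_out ≈ 335 gal/min

Cap-side area A_cap = π/4 × (11.2 in)² = 98.52 in^2
Rod-side annular area A_ann = π/4 × (11.2² − 6.32²) = 67.15 in^2
Piston speed v = Q_in/A_cap; rod-end outflow Q_out = v × A_ann = Q_in × A_ann/A_cap.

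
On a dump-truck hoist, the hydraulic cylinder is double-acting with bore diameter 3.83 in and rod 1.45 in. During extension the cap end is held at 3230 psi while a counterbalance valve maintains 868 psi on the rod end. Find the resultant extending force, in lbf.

F ≈ 28600 lbf

Cap-side area A_cap = π/4 × (3.83 in)² = 11.52 in^2
Rod-side annular area A_ann = π/4 × (3.83² − 1.45²) = 9.870 in^2
Net thrust = P_cap·A_cap − P_rod·A_ann = 37210 lbf − 8567 lbf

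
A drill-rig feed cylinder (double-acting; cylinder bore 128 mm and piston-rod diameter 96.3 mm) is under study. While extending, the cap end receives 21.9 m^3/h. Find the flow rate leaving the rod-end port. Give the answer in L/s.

Q_out ≈ 2.64 L/s

Cap-side area A_cap = π/4 × (128 mm)² = 12870 mm^2
Rod-side annular area A_ann = π/4 × (128² − 96.3²) = 5584 mm^2
Piston speed v = Q_in/A_cap; rod-end outflow Q_out = v × A_ann = Q_in × A_ann/A_cap.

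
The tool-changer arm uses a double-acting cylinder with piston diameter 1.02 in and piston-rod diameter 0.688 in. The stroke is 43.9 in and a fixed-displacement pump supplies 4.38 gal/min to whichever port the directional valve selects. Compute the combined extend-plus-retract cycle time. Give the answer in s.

t ≈ 3.29 s

Cap-side area A_cap = π/4 × (1.02 in)² = 0.8171 in^2
Rod-side annular area A_ann = π/4 × (1.02² − 0.688²) = 0.4454 in^2
t_ext = A_cap·L/Q = 2.127 s
t_ret = A_ann·L/Q = 1.159 s
t_cycle = t_ext + t_ret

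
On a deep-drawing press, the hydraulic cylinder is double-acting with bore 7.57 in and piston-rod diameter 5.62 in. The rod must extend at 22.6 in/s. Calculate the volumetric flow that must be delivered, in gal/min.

Q ≈ 264 gal/min

Cap-side area A_cap = π/4 × (7.57 in)² = 45.01 in^2
Q = A × v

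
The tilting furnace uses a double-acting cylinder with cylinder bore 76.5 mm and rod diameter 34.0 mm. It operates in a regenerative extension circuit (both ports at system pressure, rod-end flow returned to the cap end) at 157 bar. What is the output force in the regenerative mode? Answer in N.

With equal pressure on both faces, forces on the annular region cancel; the net push is pressure × rod cross-section.
Rod cross-section A_rod = π/4 × (34.0 mm)² = 907.9 mm^2
F = P × A_rod

F ≈ 14300 N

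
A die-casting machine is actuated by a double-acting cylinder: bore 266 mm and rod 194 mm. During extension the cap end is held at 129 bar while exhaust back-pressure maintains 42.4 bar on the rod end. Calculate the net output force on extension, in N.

Cap-side area A_cap = π/4 × (266 mm)² = 55570 mm^2
Rod-side annular area A_ann = π/4 × (266² − 194²) = 26010 mm^2
Net thrust = P_cap·A_cap − P_rod·A_ann = 7.169e5 N − 1.103e5 N

F ≈ 6.07e5 N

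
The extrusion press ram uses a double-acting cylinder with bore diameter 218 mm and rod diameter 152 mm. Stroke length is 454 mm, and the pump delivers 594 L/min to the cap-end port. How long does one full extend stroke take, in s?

Cap-side area A_cap = π/4 × (218 mm)² = 37330 mm^2
Swept volume V = A × L; t = V / Q = A·L / Q

t ≈ 1.71 s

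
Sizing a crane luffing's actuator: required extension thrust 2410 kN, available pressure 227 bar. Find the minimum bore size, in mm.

Extension force acts on the full piston face: F = P × (π/4)D².
D = √(4F / (πP)) = √(4 × 2410 kN / (π × 227 bar))

D ≈ 368 mm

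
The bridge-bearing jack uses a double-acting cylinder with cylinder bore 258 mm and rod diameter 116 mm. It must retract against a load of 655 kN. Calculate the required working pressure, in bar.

Rod-side annular area A_ann = π/4 × (258² − 116²) = 41710 mm^2
Retraction: pressure acts on the annular area.
P = F / A = 655 kN / A

P ≈ 157 bar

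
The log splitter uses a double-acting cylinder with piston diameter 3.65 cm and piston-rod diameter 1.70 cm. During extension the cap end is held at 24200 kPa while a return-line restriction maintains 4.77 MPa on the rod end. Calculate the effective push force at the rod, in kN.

F ≈ 21.4 kN

Cap-side area A_cap = π/4 × (3.65 cm)² = 10.46 cm^2
Rod-side annular area A_ann = π/4 × (3.65² − 1.70²) = 8.194 cm^2
Net thrust = P_cap·A_cap − P_rod·A_ann = 25.32 kN − 3.908 kN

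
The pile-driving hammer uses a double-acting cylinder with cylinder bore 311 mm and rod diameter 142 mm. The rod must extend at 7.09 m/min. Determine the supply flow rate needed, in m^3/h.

Q ≈ 32.3 m^3/h

Cap-side area A_cap = π/4 × (311 mm)² = 75960 mm^2
Q = A × v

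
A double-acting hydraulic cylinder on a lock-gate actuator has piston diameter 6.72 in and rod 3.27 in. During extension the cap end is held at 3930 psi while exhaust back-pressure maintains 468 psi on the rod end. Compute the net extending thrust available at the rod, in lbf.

Cap-side area A_cap = π/4 × (6.72 in)² = 35.47 in^2
Rod-side annular area A_ann = π/4 × (6.72² − 3.27²) = 27.07 in^2
Net thrust = P_cap·A_cap − P_rod·A_ann = 1.394e5 lbf − 12670 lbf

F ≈ 1.27e5 lbf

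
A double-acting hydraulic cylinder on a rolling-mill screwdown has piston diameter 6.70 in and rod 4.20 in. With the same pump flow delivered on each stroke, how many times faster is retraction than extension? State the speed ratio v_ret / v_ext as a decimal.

Cap-side area A_cap = π/4 × (6.70 in)² = 35.26 in^2
Rod-side annular area A_ann = π/4 × (6.70² − 4.20²) = 21.40 in^2
For equal Q, v ∝ 1/A, so v_ret/v_ext = A_cap/A_ann.

v_ret/v_ext ≈ 1.65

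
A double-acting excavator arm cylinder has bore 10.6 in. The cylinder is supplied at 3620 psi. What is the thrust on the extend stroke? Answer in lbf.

Cap-side area A_cap = π/4 × (10.6 in)² = 88.25 in^2
F = P × A_cap = 3620 psi × A_cap

F ≈ 3.19e5 lbf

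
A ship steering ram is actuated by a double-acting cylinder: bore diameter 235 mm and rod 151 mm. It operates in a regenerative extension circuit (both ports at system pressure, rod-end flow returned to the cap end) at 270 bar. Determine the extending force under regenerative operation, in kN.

With equal pressure on both faces, forces on the annular region cancel; the net push is pressure × rod cross-section.
Rod cross-section A_rod = π/4 × (151 mm)² = 17910 mm^2
F = P × A_rod

F ≈ 484 kN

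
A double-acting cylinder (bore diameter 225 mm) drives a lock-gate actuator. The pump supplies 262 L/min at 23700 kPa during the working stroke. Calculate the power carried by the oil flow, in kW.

Hydraulic power = P × Q

W ≈ 103 kW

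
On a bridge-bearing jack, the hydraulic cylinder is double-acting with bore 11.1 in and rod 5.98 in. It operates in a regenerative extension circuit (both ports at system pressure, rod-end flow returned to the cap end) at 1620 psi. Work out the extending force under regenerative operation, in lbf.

F ≈ 45500 lbf

With equal pressure on both faces, forces on the annular region cancel; the net push is pressure × rod cross-section.
Rod cross-section A_rod = π/4 × (5.98 in)² = 28.09 in^2
F = P × A_rod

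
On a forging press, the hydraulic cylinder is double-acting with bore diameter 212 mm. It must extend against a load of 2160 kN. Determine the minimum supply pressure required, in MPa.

P ≈ 61.2 MPa

Cap-side area A_cap = π/4 × (212 mm)² = 35300 mm^2
P = F / A = 2160 kN / A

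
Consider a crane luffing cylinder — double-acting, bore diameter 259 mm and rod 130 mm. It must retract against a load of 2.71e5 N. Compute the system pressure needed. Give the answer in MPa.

Rod-side annular area A_ann = π/4 × (259² − 130²) = 39410 mm^2
Retraction: pressure acts on the annular area.
P = F / A = 2.71e5 N / A

P ≈ 6.88 MPa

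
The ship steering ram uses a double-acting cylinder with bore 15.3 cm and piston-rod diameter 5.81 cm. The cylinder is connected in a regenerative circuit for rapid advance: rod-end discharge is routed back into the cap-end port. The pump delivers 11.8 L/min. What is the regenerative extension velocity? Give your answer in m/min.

v ≈ 4.45 m/min

In regeneration the rod-end outflow joins the pump flow into the cap end, so the net volume the pump must supply per unit advance equals the rod cross-section area.
Rod cross-section A_rod = π/4 × (5.81 cm)² = 26.51 cm^2
v = Q_pump / A_rod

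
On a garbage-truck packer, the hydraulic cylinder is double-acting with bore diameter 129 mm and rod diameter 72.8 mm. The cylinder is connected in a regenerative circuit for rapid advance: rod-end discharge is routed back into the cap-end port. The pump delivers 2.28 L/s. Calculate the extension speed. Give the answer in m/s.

In regeneration the rod-end outflow joins the pump flow into the cap end, so the net volume the pump must supply per unit advance equals the rod cross-section area.
Rod cross-section A_rod = π/4 × (72.8 mm)² = 4162 mm^2
v = Q_pump / A_rod

v ≈ 0.548 m/s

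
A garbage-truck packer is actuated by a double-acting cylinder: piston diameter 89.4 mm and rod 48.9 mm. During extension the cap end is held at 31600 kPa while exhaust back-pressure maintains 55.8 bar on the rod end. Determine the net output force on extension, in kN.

F ≈ 174 kN

Cap-side area A_cap = π/4 × (89.4 mm)² = 6277 mm^2
Rod-side annular area A_ann = π/4 × (89.4² − 48.9²) = 4399 mm^2
Net thrust = P_cap·A_cap − P_rod·A_ann = 198.4 kN − 24.55 kN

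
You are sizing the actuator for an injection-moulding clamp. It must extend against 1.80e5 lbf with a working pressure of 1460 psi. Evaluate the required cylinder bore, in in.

D ≈ 12.5 in

Extension force acts on the full piston face: F = P × (π/4)D².
D = √(4F / (πP)) = √(4 × 1.80e5 lbf / (π × 1460 psi))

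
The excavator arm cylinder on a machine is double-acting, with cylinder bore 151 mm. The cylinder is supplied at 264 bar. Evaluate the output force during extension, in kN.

F ≈ 473 kN

Cap-side area A_cap = π/4 × (151 mm)² = 17910 mm^2
F = P × A_cap = 264 bar × A_cap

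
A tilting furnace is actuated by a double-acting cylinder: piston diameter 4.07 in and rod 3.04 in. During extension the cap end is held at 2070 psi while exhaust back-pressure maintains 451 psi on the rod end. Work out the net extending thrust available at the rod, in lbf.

Cap-side area A_cap = π/4 × (4.07 in)² = 13.01 in^2
Rod-side annular area A_ann = π/4 × (4.07² − 3.04²) = 5.752 in^2
Net thrust = P_cap·A_cap − P_rod·A_ann = 26930 lbf − 2594 lbf

F ≈ 24300 lbf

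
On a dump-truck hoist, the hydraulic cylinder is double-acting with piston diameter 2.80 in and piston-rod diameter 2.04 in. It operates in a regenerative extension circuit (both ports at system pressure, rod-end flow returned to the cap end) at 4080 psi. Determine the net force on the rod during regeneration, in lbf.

With equal pressure on both faces, forces on the annular region cancel; the net push is pressure × rod cross-section.
Rod cross-section A_rod = π/4 × (2.04 in)² = 3.269 in^2
F = P × A_rod

F ≈ 13300 lbf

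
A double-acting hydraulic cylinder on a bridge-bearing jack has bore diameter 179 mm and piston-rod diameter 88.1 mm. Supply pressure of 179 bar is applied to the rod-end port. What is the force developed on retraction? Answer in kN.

F ≈ 341 kN

Rod-side annular area A_ann = π/4 × (179² − 88.1²) = 19070 mm^2
On retraction the pressure acts on the annular area (bore minus rod).
F = P × A_ann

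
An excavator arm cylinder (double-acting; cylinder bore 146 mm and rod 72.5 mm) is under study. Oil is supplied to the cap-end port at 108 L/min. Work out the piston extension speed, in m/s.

v ≈ 0.108 m/s

Cap-side area A_cap = π/4 × (146 mm)² = 16740 mm^2
v = Q / A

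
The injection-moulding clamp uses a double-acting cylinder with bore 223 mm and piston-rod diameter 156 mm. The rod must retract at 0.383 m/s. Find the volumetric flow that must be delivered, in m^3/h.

Rod-side annular area A_ann = π/4 × (223² − 156²) = 19940 mm^2
Q = A × v

Q ≈ 27.5 m^3/h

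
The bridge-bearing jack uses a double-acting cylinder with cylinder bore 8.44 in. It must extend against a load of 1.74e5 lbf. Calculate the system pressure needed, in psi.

Cap-side area A_cap = π/4 × (8.44 in)² = 55.95 in^2
P = F / A = 1.74e5 lbf / A

P ≈ 3110 psi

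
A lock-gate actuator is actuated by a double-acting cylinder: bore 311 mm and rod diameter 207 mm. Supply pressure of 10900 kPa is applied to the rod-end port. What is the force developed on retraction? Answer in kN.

Rod-side annular area A_ann = π/4 × (311² − 207²) = 42310 mm^2
On retraction the pressure acts on the annular area (bore minus rod).
F = P × A_ann

F ≈ 461 kN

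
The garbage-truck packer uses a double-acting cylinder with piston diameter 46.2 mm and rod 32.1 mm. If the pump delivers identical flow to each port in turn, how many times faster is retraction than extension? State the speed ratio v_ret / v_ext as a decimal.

v_ret/v_ext ≈ 1.93

Cap-side area A_cap = π/4 × (46.2 mm)² = 1676 mm^2
Rod-side annular area A_ann = π/4 × (46.2² − 32.1²) = 867.1 mm^2
For equal Q, v ∝ 1/A, so v_ret/v_ext = A_cap/A_ann.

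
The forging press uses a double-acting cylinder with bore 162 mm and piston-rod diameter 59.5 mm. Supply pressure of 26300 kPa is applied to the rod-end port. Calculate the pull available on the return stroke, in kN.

F ≈ 469 kN

Rod-side annular area A_ann = π/4 × (162² − 59.5²) = 17830 mm^2
On retraction the pressure acts on the annular area (bore minus rod).
F = P × A_ann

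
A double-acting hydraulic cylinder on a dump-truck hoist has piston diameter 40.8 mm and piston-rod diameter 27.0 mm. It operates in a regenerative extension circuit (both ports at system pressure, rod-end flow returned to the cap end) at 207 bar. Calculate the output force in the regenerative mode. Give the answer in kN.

F ≈ 11.9 kN

With equal pressure on both faces, forces on the annular region cancel; the net push is pressure × rod cross-section.
Rod cross-section A_rod = π/4 × (27.0 mm)² = 572.6 mm^2
F = P × A_rod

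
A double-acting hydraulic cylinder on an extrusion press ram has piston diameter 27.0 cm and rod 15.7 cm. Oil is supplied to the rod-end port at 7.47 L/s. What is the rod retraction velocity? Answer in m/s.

Rod-side annular area A_ann = π/4 × (27.0² − 15.7²) = 379.0 cm^2
Flow into the rod-end port fills the annular volume.
v = Q / A

v ≈ 0.197 m/s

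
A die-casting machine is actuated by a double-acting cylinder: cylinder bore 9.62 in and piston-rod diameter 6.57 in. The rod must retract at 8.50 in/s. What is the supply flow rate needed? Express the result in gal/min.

Rod-side annular area A_ann = π/4 × (9.62² − 6.57²) = 38.78 in^2
Q = A × v

Q ≈ 85.6 gal/min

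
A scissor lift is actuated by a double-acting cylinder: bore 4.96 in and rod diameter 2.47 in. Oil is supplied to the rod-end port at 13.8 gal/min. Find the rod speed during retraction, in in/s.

Rod-side annular area A_ann = π/4 × (4.96² − 2.47²) = 14.53 in^2
Flow into the rod-end port fills the annular volume.
v = Q / A

v ≈ 3.66 in/s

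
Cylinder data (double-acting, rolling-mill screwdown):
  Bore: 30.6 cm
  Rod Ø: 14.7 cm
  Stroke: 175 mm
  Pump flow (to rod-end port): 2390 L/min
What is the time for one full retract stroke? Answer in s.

t ≈ 0.249 s

Rod-side annular area A_ann = π/4 × (30.6² − 14.7²) = 565.7 cm^2
Swept volume V = A × L; t = V / Q = A·L / Q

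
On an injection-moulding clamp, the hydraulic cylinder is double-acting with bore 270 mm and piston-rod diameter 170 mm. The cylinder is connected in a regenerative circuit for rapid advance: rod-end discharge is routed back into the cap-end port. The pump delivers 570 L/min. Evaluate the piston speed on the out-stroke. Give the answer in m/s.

v ≈ 0.419 m/s

In regeneration the rod-end outflow joins the pump flow into the cap end, so the net volume the pump must supply per unit advance equals the rod cross-section area.
Rod cross-section A_rod = π/4 × (170 mm)² = 22700 mm^2
v = Q_pump / A_rod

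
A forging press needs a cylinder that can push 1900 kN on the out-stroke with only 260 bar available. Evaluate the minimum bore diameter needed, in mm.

D ≈ 305 mm

Extension force acts on the full piston face: F = P × (π/4)D².
D = √(4F / (πP)) = √(4 × 1900 kN / (π × 260 bar))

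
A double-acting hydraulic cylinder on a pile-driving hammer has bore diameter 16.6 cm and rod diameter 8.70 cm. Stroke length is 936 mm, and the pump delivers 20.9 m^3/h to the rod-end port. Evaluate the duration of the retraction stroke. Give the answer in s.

Rod-side annular area A_ann = π/4 × (16.6² − 8.70²) = 157.0 cm^2
Swept volume V = A × L; t = V / Q = A·L / Q

t ≈ 2.53 s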